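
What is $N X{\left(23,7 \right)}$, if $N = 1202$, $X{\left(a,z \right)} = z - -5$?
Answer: $14424$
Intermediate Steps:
$X{\left(a,z \right)} = 5 + z$ ($X{\left(a,z \right)} = z + 5 = 5 + z$)
$N X{\left(23,7 \right)} = 1202 \left(5 + 7\right) = 1202 \cdot 12 = 14424$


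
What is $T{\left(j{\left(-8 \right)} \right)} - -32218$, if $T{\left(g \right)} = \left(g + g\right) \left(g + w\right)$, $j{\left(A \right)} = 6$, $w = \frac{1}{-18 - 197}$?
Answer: $\frac{6942338}{215} \approx 32290.0$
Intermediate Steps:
$w = - \frac{1}{215}$ ($w = \frac{1}{-215} = - \frac{1}{215} \approx -0.0046512$)
$T{\left(g \right)} = 2 g \left(- \frac{1}{215} + g\right)$ ($T{\left(g \right)} = \left(g + g\right) \left(g - \frac{1}{215}\right) = 2 g \left(- \frac{1}{215} + g\right)$)
$T{\left(j{\left(-8 \right)} \right)} - -32218 = \frac{2}{215} \cdot 6 \left(-1 + 215 \cdot 6\right) - -32218 = \frac{2}{215} \cdot 6 \left(-1 + 1290\right) + 32218 = \frac{2}{215} \cdot 6 \cdot 1289 + 32218 = \frac{15468}{215} + 32218 = \frac{6942338}{215}$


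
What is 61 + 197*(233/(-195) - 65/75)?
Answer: -22433/65 ≈ -345.12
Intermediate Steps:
61 + 197*(233/(-195) - 65/75) = 61 + 197*(233*(-1/195) - 65*1/75) = 61 + 197*(-233/195 - 13/15) = 61 + 197*(-134/65) = 61 - 26398/65 = -22433/65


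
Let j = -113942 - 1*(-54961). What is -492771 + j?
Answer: -551752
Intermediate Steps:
j = -58981 (j = -113942 + 54961 = -58981)
-492771 + j = -492771 - 58981 = -551752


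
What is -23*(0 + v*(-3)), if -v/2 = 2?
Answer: -276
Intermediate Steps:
v = -4 (v = -2*2 = -4)
-23*(0 + v*(-3)) = -23*(0 - 4*(-3)) = -23*(0 + 12) = -23*12 = -276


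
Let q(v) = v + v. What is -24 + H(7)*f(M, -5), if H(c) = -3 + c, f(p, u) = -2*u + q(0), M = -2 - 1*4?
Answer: 16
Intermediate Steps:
M = -6 (M = -2 - 4 = -6)
q(v) = 2*v
f(p, u) = -2*u (f(p, u) = -2*u + 2*0 = -2*u + 0 = -2*u)
-24 + H(7)*f(M, -5) = -24 + (-3 + 7)*(-2*(-5)) = -24 + 4*10 = -24 + 40 = 16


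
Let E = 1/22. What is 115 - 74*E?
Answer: 1228/11 ≈ 111.64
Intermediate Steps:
E = 1/22 ≈ 0.045455
115 - 74*E = 115 - 74*1/22 = 115 - 37/11 = 1228/11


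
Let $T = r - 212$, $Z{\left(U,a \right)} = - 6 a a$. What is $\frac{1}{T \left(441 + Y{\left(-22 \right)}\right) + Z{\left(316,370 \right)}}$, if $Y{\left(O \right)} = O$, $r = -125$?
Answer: $- \frac{1}{962603} \approx -1.0389 \cdot 10^{-6}$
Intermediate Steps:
$Z{\left(U,a \right)} = - 6 a^{2}$
$T = -337$ ($T = -125 - 212 = -337$)
$\frac{1}{T \left(441 + Y{\left(-22 \right)}\right) + Z{\left(316,370 \right)}} = \frac{1}{- 337 \left(441 - 22\right) - 6 \cdot 370^{2}} = \frac{1}{\left(-337\right) 419 - 821400} = \frac{1}{-141203 - 821400} = \frac{1}{-962603} = - \frac{1}{962603}$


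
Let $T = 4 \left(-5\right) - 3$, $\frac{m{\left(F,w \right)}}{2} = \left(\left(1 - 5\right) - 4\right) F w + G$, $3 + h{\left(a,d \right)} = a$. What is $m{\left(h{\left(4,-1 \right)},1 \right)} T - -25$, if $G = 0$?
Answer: $393$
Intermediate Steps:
$h{\left(a,d \right)} = -3 + a$
$m{\left(F,w \right)} = - 16 F w$ ($m{\left(F,w \right)} = 2 \left(\left(\left(1 - 5\right) - 4\right) F w + 0\right) = 2 \left(\left(-4 - 4\right) F w + 0\right) = 2 \left(- 8 F w + 0\right) = 2 \left(- 8 F w\right) = - 16 F w$)
$T = -23$ ($T = -20 - 3 = -23$)
$m{\left(h{\left(4,-1 \right)},1 \right)} T - -25 = \left(-16\right) \left(-3 + 4\right) 1 \left(-23\right) - -25 = \left(-16\right) 1 \cdot 1 \left(-23\right) + 25 = \left(-16\right) \left(-23\right) + 25 = 368 + 25 = 393$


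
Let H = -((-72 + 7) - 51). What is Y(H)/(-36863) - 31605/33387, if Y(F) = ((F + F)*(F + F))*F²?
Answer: -8060630526681/410248327 ≈ -19648.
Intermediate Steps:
H = 116 (H = -(-65 - 51) = -1*(-116) = 116)
Y(F) = 4*F⁴ (Y(F) = ((2*F)*(2*F))*F² = (4*F²)*F² = 4*F⁴)
Y(H)/(-36863) - 31605/33387 = (4*116⁴)/(-36863) - 31605/33387 = (4*181063936)*(-1/36863) - 31605*1/33387 = 724255744*(-1/36863) - 10535/11129 = -724255744/36863 - 10535/11129 = -8060630526681/410248327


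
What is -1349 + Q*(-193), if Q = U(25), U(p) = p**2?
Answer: -121974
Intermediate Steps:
Q = 625 (Q = 25**2 = 625)
-1349 + Q*(-193) = -1349 + 625*(-193) = -1349 - 120625 = -121974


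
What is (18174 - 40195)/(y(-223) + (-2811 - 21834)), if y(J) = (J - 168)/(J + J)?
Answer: 9821366/10991279 ≈ 0.89356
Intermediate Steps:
y(J) = (-168 + J)/(2*J) (y(J) = (-168 + J)/((2*J)) = (-168 + J)*(1/(2*J)) = (-168 + J)/(2*J))
(18174 - 40195)/(y(-223) + (-2811 - 21834)) = (18174 - 40195)/((½)*(-168 - 223)/(-223) + (-2811 - 21834)) = -22021/((½)*(-1/223)*(-391) - 24645) = -22021/(391/446 - 24645) = -22021/(-10991279/446) = -22021*(-446/10991279) = 9821366/10991279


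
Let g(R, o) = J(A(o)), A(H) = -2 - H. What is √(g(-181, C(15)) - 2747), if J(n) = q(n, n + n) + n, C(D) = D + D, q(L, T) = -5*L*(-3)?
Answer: I*√3259 ≈ 57.088*I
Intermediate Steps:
q(L, T) = 15*L
C(D) = 2*D
J(n) = 16*n (J(n) = 15*n + n = 16*n)
g(R, o) = -32 - 16*o (g(R, o) = 16*(-2 - o) = -32 - 16*o)
√(g(-181, C(15)) - 2747) = √((-32 - 32*15) - 2747) = √((-32 - 16*30) - 2747) = √((-32 - 480) - 2747) = √(-512 - 2747) = √(-3259) = I*√3259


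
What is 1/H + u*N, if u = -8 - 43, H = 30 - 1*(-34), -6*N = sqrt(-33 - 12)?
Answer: 1/64 + 51*I*sqrt(5)/2 ≈ 0.015625 + 57.02*I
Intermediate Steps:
N = -I*sqrt(5)/2 (N = -sqrt(-33 - 12)/6 = -I*sqrt(5)/2 ≈ -1.118*I)
H = 64 (H = 30 + 34 = 64)
u = -51
1/H + u*N = 1/64 - (-51)*I*sqrt(5)/2 = 1/64 + 51*I*sqrt(5)/2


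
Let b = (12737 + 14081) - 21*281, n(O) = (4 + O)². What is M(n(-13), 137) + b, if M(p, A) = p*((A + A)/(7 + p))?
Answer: 931445/44 ≈ 21169.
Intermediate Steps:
M(p, A) = 2*A*p/(7 + p) (M(p, A) = p*((2*A)/(7 + p)) = p*(2*A/(7 + p)) = 2*A*p/(7 + p))
b = 20917 (b = 26818 - 5901 = 20917)
M(n(-13), 137) + b = 2*137*(4 - 13)²/(7 + (4 - 13)²) + 20917 = 2*137*(-9)²/(7 + (-9)²) + 20917 = 2*137*81/(7 + 81) + 20917 = 2*137*81/88 + 20917 = 2*137*81*(1/88) + 20917 = 11097/44 + 20917 = 931445/44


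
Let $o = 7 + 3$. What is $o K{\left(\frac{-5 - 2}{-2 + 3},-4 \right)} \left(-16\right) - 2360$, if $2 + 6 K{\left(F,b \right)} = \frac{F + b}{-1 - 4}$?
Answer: $- \frac{7096}{3} \approx -2365.3$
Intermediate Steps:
$K{\left(F,b \right)} = - \frac{1}{3} - \frac{F}{30} - \frac{b}{30}$ ($K{\left(F,b \right)} = - \frac{1}{3} + \frac{\left(F + b\right) \frac{1}{-1 - 4}}{6} = - \frac{1}{3} + \frac{\left(F + b\right) \frac{1}{-5}}{6} = - \frac{1}{3} + \frac{\left(F + b\right) \left(- \frac{1}{5}\right)}{6} = - \frac{1}{3} + \frac{- \frac{F}{5} - \frac{b}{5}}{6} = - \frac{1}{3} - \left(\frac{F}{30} + \frac{b}{30}\right) = - \frac{1}{3} - \frac{F}{30} - \frac{b}{30}$)
$o = 10$
$o K{\left(\frac{-5 - 2}{-2 + 3},-4 \right)} \left(-16\right) - 2360 = 10 \left(- \frac{1}{3} - \frac{\left(-5 - 2\right) \frac{1}{-2 + 3}}{30} - - \frac{2}{15}\right) \left(-16\right) - 2360 = 10 \left(- \frac{1}{3} - \frac{\left(-7\right) 1^{-1}}{30} + \frac{2}{15}\right) \left(-16\right) - 2360 = 10 \left(- \frac{1}{3} - \frac{\left(-7\right) 1}{30} + \frac{2}{15}\right) \left(-16\right) - 2360 = 10 \left(- \frac{1}{3} - - \frac{7}{30} + \frac{2}{15}\right) \left(-16\right) - 2360 = 10 \left(- \frac{1}{3} + \frac{7}{30} + \frac{2}{15}\right) \left(-16\right) - 2360 = 10 \cdot \frac{1}{30} \left(-16\right) - 2360 = \frac{1}{3} \left(-16\right) - 2360 = - \frac{16}{3} - 2360 = - \frac{7096}{3}$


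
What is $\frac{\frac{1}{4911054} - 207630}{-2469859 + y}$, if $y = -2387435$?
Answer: $\frac{1019682142019}{23854433127876} \approx 0.042746$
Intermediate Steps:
$\frac{\frac{1}{4911054} - 207630}{-2469859 + y} = \frac{\frac{1}{4911054} - 207630}{-2469859 - 2387435} = \frac{\frac{1}{4911054} - 207630}{-4857294} = \left(- \frac{1019682142019}{4911054}\right) \left(- \frac{1}{4857294}\right) = \frac{1019682142019}{23854433127876}$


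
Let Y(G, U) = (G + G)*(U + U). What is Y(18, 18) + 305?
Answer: 1601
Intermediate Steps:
Y(G, U) = 4*G*U (Y(G, U) = (2*G)*(2*U) = 4*G*U)
Y(18, 18) + 305 = 4*18*18 + 305 = 1296 + 305 = 1601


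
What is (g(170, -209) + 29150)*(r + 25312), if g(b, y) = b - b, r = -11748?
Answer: 395390600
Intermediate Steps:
g(b, y) = 0
(g(170, -209) + 29150)*(r + 25312) = (0 + 29150)*(-11748 + 25312) = 29150*13564 = 395390600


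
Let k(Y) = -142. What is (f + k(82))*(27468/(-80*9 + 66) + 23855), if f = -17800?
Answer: -427252846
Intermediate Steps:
(f + k(82))*(27468/(-80*9 + 66) + 23855) = (-17800 - 142)*(27468/(-80*9 + 66) + 23855) = -17942*(27468/(-720 + 66) + 23855) = -17942*(27468/(-654) + 23855) = -17942*(27468*(-1/654) + 23855) = -17942*(-42 + 23855) = -17942*23813 = -427252846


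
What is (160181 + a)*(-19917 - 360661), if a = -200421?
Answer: 15314458720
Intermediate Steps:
(160181 + a)*(-19917 - 360661) = (160181 - 200421)*(-19917 - 360661) = -40240*(-380578) = 15314458720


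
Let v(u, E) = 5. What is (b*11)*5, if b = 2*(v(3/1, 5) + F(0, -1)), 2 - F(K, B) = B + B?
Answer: 990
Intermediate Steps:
F(K, B) = 2 - 2*B (F(K, B) = 2 - (B + B) = 2 - 2*B)
b = 18 (b = 2*(5 + (2 - 2*(-1))) = 2*(5 + (2 + 2)) = 2*(5 + 4) = 2*9 = 18)
(b*11)*5 = (18*11)*5 = 198*5 = 990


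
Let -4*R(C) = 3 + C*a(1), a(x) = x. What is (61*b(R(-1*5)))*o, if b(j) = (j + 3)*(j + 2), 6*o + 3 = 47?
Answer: 23485/6 ≈ 3914.2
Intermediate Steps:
o = 22/3 (o = -1/2 + (1/6)*47 = -1/2 + 47/6 = 22/3 ≈ 7.3333)
R(C) = -3/4 - C/4 (R(C) = -(3 + C*1)/4 = -(3 + C)/4 = -3/4 - C/4)
b(j) = (2 + j)*(3 + j) (b(j) = (3 + j)*(2 + j) = (2 + j)*(3 + j))
(61*b(R(-1*5)))*o = (61*(6 + (-3/4 - (-1)*5/4)**2 + 5*(-3/4 - (-1)*5/4)))*(22/3) = (61*(6 + (-3/4 - 1/4*(-5))**2 + 5*(-3/4 - 1/4*(-5))))*(22/3) = (61*(6 + (-3/4 + 5/4)**2 + 5*(-3/4 + 5/4)))*(22/3) = (61*(6 + (1/2)**2 + 5*(1/2)))*(22/3) = (61*(6 + 1/4 + 5/2))*(22/3) = (61*(35/4))*(22/3) = (2135/4)*(22/3) = 23485/6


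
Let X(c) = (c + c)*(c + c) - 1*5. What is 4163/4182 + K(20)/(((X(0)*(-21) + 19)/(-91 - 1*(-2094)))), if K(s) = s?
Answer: 42011783/129642 ≈ 324.06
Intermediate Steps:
X(c) = -5 + 4*c² (X(c) = (2*c)*(2*c) - 5 = 4*c² - 5 = -5 + 4*c²)
4163/4182 + K(20)/(((X(0)*(-21) + 19)/(-91 - 1*(-2094)))) = 4163/4182 + 20/((((-5 + 4*0²)*(-21) + 19)/(-91 - 1*(-2094)))) = 4163*(1/4182) + 20/((((-5 + 4*0)*(-21) + 19)/(-91 + 2094))) = 4163/4182 + 20/((((-5 + 0)*(-21) + 19)/2003)) = 4163/4182 + 20/(((-5*(-21) + 19)*(1/2003))) = 4163/4182 + 20/(((105 + 19)*(1/2003))) = 4163/4182 + 20/((124*(1/2003))) = 4163/4182 + 20/(124/2003) = 4163/4182 + 20*(2003/124) = 4163/4182 + 10015/31 = 42011783/129642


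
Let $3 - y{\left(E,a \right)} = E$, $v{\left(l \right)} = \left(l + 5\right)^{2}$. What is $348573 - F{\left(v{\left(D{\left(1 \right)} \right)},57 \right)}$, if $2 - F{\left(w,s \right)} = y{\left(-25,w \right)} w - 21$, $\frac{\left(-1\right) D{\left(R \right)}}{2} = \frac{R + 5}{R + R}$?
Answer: $348578$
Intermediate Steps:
$D{\left(R \right)} = - \frac{5 + R}{R}$ ($D{\left(R \right)} = - 2 \frac{R + 5}{R + R} = - 2 \frac{5 + R}{2 R} = - \frac{5 + R}{R}$)
$v{\left(l \right)} = \left(5 + l\right)^{2}$
$y{\left(E,a \right)} = 3 - E$
$F{\left(w,s \right)} = 23 - 28 w$ ($F{\left(w,s \right)} = 2 - \left(\left(3 - -25\right) w - 21\right) = 2 - \left(\left(3 + 25\right) w - 21\right) = 2 - \left(28 w - 21\right) = 2 - \left(-21 + 28 w\right) = 23 - 28 w$)
$348573 - F{\left(v{\left(D{\left(1 \right)} \right)},57 \right)} = 348573 - \left(23 - 28 \left(5 + \frac{-5 - 1}{1}\right)^{2}\right) = 348573 - \left(23 - 28 \left(5 + 1 \left(-5 - 1\right)\right)^{2}\right) = 348573 - \left(23 - 28 \left(5 + 1 \left(-6\right)\right)^{2}\right) = 348573 - \left(23 - 28 \left(5 - 6\right)^{2}\right) = 348573 - \left(23 - 28 \left(-1\right)^{2}\right) = 348573 - \left(23 - 28\right) = 348573 - -5 = 348573 + 5 = 348578$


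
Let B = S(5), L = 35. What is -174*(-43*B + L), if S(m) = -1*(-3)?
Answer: 16356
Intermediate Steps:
S(m) = 3
B = 3
-174*(-43*B + L) = -174*(-43*3 + 35) = -174*(-129 + 35) = -174*(-94) = 16356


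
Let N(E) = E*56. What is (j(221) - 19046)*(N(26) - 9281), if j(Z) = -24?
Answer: 149222750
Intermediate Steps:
N(E) = 56*E
(j(221) - 19046)*(N(26) - 9281) = (-24 - 19046)*(56*26 - 9281) = -19070*(1456 - 9281) = -19070*(-7825) = 149222750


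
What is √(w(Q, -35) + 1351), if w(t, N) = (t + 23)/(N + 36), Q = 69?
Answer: √1443 ≈ 37.987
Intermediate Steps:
w(t, N) = (23 + t)/(36 + N)
√(w(Q, -35) + 1351) = √((23 + 69)/(36 - 35) + 1351) = √(92/1 + 1351) = √(1*92 + 1351) = √(92 + 1351) = √1443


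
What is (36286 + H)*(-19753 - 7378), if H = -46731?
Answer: 283383295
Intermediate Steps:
(36286 + H)*(-19753 - 7378) = (36286 - 46731)*(-19753 - 7378) = -10445*(-27131) = 283383295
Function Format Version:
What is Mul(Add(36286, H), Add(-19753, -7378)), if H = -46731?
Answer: 283383295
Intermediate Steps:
Mul(Add(36286, H), Add(-19753, -7378)) = Mul(Add(36286, -46731), Add(-19753, -7378)) = Mul(-10445, -27131) = 283383295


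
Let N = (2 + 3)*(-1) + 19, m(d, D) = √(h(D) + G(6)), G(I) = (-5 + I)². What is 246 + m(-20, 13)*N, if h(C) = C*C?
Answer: 246 + 14*√170 ≈ 428.54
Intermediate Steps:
h(C) = C²
m(d, D) = √(1 + D²) (m(d, D) = √(D² + (-5 + 6)²) = √(D² + 1²) = √(D² + 1) = √(1 + D²))
N = 14 (N = 5*(-1) + 19 = -5 + 19 = 14)
246 + m(-20, 13)*N = 246 + √(1 + 13²)*14 = 246 + √(1 + 169)*14 = 246 + √170*14 = 246 + 14*√170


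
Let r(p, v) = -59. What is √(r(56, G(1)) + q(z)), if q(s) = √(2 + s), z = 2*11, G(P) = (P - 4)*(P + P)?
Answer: √(-59 + 2*√6) ≈ 7.3553*I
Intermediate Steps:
G(P) = 2*P*(-4 + P) (G(P) = (-4 + P)*(2*P) = 2*P*(-4 + P))
z = 22
√(r(56, G(1)) + q(z)) = √(-59 + √(2 + 22)) = √(-59 + √24) = √(-59 + 2*√6)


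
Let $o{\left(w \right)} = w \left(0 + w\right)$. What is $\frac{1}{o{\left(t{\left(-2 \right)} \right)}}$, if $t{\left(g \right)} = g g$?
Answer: $\frac{1}{16} \approx 0.0625$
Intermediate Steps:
$t{\left(g \right)} = g^{2}$
$o{\left(w \right)} = w^{2}$ ($o{\left(w \right)} = w w = w^{2}$)
$\frac{1}{o{\left(t{\left(-2 \right)} \right)}} = \frac{1}{\left(\left(-2\right)^{2}\right)^{2}} = \frac{1}{4^{2}} = \frac{1}{16}$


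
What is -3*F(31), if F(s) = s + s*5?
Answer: -558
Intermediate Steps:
F(s) = 6*s (F(s) = s + 5*s = 6*s)
-3*F(31) = -18*31 = -3*186 = -558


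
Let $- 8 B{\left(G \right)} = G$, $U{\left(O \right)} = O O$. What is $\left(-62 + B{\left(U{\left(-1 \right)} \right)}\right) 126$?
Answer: $- \frac{31311}{4} \approx -7827.8$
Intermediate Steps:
$U{\left(O \right)} = O^{2}$
$B{\left(G \right)} = - \frac{G}{8}$
$\left(-62 + B{\left(U{\left(-1 \right)} \right)}\right) 126 = \left(-62 - \frac{\left(-1\right)^{2}}{8}\right) 126 = \left(-62 - \frac{1}{8}\right) 126 = \left(- \frac{497}{8}\right) 126 = - \frac{31311}{4}$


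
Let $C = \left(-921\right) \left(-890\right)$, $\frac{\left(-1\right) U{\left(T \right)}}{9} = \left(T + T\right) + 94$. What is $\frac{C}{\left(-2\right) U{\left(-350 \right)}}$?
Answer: $- \frac{136615}{1818} \approx -75.146$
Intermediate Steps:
$U{\left(T \right)} = -846 - 18 T$ ($U{\left(T \right)} = - 9 \left(\left(T + T\right) + 94\right) = - 9 \left(2 T + 94\right) = - 9 \left(94 + 2 T\right) = -846 - 18 T$)
$C = 819690$
$\frac{C}{\left(-2\right) U{\left(-350 \right)}} = \frac{819690}{\left(-2\right) \left(-846 - -6300\right)} = \frac{819690}{\left(-2\right) \left(-846 + 6300\right)} = \frac{819690}{\left(-2\right) 5454} = \frac{819690}{-10908} = 819690 \left(- \frac{1}{10908}\right) = - \frac{136615}{1818}$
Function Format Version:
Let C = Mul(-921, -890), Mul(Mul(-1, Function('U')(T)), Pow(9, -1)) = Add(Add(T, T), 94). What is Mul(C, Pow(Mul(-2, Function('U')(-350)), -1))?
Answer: Rational(-136615, 1818) ≈ -75.146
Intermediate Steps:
Function('U')(T) = Add(-846, Mul(-18, T)) (Function('U')(T) = Mul(-9, Add(Add(T, T), 94)) = Mul(-9, Add(Mul(2, T), 94)) = Mul(-9, Add(94, Mul(2, T))) = Add(-846, Mul(-18, T)))
C = 819690
Mul(C, Pow(Mul(-2, Function('U')(-350)), -1)) = Mul(819690, Pow(Mul(-2, Add(-846, Mul(-18, -350))), -1)) = Mul(819690, Pow(Mul(-2, Add(-846, 6300)), -1)) = Mul(819690, Pow(Mul(-2, 5454), -1)) = Mul(819690, Pow(-10908, -1)) = Mul(819690, Rational(-1, 10908)) = Rational(-136615, 1818)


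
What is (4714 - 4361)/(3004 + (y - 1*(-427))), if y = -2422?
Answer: 353/1009 ≈ 0.34985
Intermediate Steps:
(4714 - 4361)/(3004 + (y - 1*(-427))) = (4714 - 4361)/(3004 + (-2422 - 1*(-427))) = 353/(3004 + (-2422 + 427)) = 353/(3004 - 1995) = 353/1009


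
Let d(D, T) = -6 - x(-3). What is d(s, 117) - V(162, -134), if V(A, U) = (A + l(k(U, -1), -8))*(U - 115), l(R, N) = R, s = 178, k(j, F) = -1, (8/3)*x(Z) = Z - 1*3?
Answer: 160341/4 ≈ 40085.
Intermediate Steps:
x(Z) = -9/8 + 3*Z/8 (x(Z) = 3*(Z - 1*3)/8 = 3*(Z - 3)/8 = 3*(-3 + Z)/8 = -9/8 + 3*Z/8)
d(D, T) = -15/4 (d(D, T) = -6 - (-9/8 + (3/8)*(-3)) = -6 - (-9/8 - 9/8) = -6 - 1*(-9/4) = -6 + 9/4 = -15/4)
V(A, U) = (-1 + A)*(-115 + U) (V(A, U) = (A - 1)*(U - 115) = (-1 + A)*(-115 + U))
d(s, 117) - V(162, -134) = -15/4 - (115 - 1*(-134) - 115*162 + 162*(-134)) = -15/4 - (115 + 134 - 18630 - 21708) = -15/4 - 1*(-40089) = -15/4 + 40089 = 160341/4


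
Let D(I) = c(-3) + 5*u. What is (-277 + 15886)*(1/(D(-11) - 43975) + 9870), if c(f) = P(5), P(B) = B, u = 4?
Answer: 2256991154297/14650 ≈ 1.5406e+8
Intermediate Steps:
c(f) = 5
D(I) = 25 (D(I) = 5 + 5*4 = 5 + 20 = 25)
(-277 + 15886)*(1/(D(-11) - 43975) + 9870) = (-277 + 15886)*(1/(25 - 43975) + 9870) = 15609*(1/(-43950) + 9870) = 15609*(-1/43950 + 9870) = 15609*(433786499/43950) = 2256991154297/14650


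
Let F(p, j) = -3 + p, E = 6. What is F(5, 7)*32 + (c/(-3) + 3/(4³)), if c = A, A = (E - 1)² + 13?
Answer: 9865/192 ≈ 51.380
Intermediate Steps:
A = 38 (A = (6 - 1)² + 13 = 5² + 13 = 25 + 13 = 38)
c = 38
F(5, 7)*32 + (c/(-3) + 3/(4³)) = (-3 + 5)*32 + (38/(-3) + 3/(4³)) = 2*32 + (38*(-⅓) + 3/64) = 64 + (-38/3 + 3*(1/64)) = 64 + (-38/3 + 3/64) = 64 - 2423/192 = 9865/192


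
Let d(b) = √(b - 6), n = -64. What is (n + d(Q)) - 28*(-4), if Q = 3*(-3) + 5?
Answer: 48 + I*√10 ≈ 48.0 + 3.1623*I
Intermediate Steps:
Q = -4 (Q = -9 + 5 = -4)
d(b) = √(-6 + b)
(n + d(Q)) - 28*(-4) = (-64 + √(-6 - 4)) - 28*(-4) = (-64 + √(-10)) + 112 = (-64 + I*√10) + 112 = 48 + I*√10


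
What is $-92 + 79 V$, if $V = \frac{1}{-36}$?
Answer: $- \frac{3391}{36} \approx -94.194$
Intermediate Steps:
$V = - \frac{1}{36} \approx -0.027778$
$-92 + 79 V = -92 + 79 \left(- \frac{1}{36}\right) = -92 - \frac{79}{36} = - \frac{3391}{36}$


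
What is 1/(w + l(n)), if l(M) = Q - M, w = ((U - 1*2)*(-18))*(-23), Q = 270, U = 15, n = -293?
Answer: 1/5945 ≈ 0.00016821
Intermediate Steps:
w = 5382 (w = ((15 - 1*2)*(-18))*(-23) = ((15 - 2)*(-18))*(-23) = (13*(-18))*(-23) = -234*(-23) = 5382)
l(M) = 270 - M
1/(w + l(n)) = 1/(5382 + (270 - 1*(-293))) = 1/(5382 + (270 + 293)) = 1/(5382 + 563) = 1/5945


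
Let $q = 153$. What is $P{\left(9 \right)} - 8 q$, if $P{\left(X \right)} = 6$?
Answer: $-1218$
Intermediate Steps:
$P{\left(9 \right)} - 8 q = 6 - 1224 = -1218$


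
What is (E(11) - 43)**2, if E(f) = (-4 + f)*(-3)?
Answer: 4096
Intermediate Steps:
E(f) = 12 - 3*f
(E(11) - 43)**2 = ((12 - 3*11) - 43)**2 = ((12 - 33) - 43)**2 = (-21 - 43)**2 = (-64)**2 = 4096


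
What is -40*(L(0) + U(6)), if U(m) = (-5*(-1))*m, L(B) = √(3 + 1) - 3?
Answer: -1160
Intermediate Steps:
L(B) = -1 (L(B) = √4 - 3 = 2 - 3 = -1)
U(m) = 5*m
-40*(L(0) + U(6)) = -40*(-1 + 5*6) = -40*(-1 + 30) = -40*29 = -1160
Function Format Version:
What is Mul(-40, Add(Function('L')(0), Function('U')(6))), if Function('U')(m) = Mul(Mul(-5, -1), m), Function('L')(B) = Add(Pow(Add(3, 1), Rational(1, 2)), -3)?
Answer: -1160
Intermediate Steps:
Function('L')(B) = -1 (Function('L')(B) = Add(Pow(4, Rational(1, 2)), -3) = Add(2, -3) = -1)
Function('U')(m) = Mul(5, m)
Mul(-40, Add(Function('L')(0), Function('U')(6))) = Mul(-40, Add(-1, Mul(5, 6))) = Mul(-40, Add(-1, 30)) = Mul(-40, 29) = -1160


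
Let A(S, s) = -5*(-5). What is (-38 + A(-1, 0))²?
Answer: 169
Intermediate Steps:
A(S, s) = 25
(-38 + A(-1, 0))² = (-38 + 25)² = (-13)² = 169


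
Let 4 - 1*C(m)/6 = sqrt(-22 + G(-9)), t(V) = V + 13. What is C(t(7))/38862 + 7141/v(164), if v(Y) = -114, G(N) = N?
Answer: -5139089/82042 - I*sqrt(31)/6477 ≈ -62.64 - 0.00085962*I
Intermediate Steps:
t(V) = 13 + V
C(m) = 24 - 6*I*sqrt(31) (C(m) = 24 - 6*sqrt(-22 - 9) = 24 - 6*I*sqrt(31))
C(t(7))/38862 + 7141/v(164) = (24 - 6*I*sqrt(31))/38862 + 7141/(-114) = (24 - 6*I*sqrt(31))*(1/38862) + 7141*(-1/114) = (4/6477 - I*sqrt(31)/6477) - 7141/114 = -5139089/82042 - I*sqrt(31)/6477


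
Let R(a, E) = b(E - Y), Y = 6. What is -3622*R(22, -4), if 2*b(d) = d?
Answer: 18110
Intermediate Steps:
b(d) = d/2
R(a, E) = -3 + E/2 (R(a, E) = (E - 1*6)/2 = (E - 6)/2 = (-6 + E)/2 = -3 + E/2)
-3622*R(22, -4) = -3622*(-3 + (½)*(-4)) = -3622*(-3 - 2) = -3622*(-5) = 18110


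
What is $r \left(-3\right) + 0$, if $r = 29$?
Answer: $-87$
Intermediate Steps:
$r \left(-3\right) + 0 = 29 \left(-3\right) + 0 = -87 + 0 = -87$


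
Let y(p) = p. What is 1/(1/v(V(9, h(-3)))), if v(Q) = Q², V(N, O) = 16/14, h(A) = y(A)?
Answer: 64/49 ≈ 1.3061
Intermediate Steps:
h(A) = A
V(N, O) = 8/7 (V(N, O) = 16*(1/14) = 8/7)
1/(1/v(V(9, h(-3)))) = 1/(1/((8/7)²)) = 1/(1/(64/49)) = 1/(49/64) = 64/49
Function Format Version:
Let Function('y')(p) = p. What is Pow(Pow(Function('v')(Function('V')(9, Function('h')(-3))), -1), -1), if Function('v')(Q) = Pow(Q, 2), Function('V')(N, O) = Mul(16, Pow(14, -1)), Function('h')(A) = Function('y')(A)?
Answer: Rational(64, 49) ≈ 1.3061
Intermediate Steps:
Function('h')(A) = A
Function('V')(N, O) = Rational(8, 7) (Function('V')(N, O) = Mul(16, Rational(1, 14)) = Rational(8, 7))
Pow(Pow(Function('v')(Function('V')(9, Function('h')(-3))), -1), -1) = Pow(Pow(Pow(Rational(8, 7), 2), -1), -1) = Pow(Pow(Rational(64, 49), -1), -1) = Pow(Rational(49, 64), -1) = Rational(64, 49)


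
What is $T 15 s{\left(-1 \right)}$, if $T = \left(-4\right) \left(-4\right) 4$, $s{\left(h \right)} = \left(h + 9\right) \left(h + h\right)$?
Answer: $-15360$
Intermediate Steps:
$s{\left(h \right)} = 2 h \left(9 + h\right)$ ($s{\left(h \right)} = \left(9 + h\right) 2 h = 2 h \left(9 + h\right)$)
$T = 64$ ($T = 16 \cdot 4 = 64$)
$T 15 s{\left(-1 \right)} = 64 \cdot 15 \cdot 2 \left(-1\right) \left(9 - 1\right) = 960 \cdot 2 \left(-1\right) 8 = 960 \left(-16\right) = -15360$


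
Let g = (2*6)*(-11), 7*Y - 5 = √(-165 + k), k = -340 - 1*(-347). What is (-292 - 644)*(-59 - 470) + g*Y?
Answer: 3465348/7 - 132*I*√158/7 ≈ 4.9505e+5 - 237.03*I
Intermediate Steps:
k = 7 (k = -340 + 347 = 7)
Y = 5/7 + I*√158/7 (Y = 5/7 + √(-165 + 7)/7 = 5/7 + √(-158)/7 = 5/7 + (I*√158)/7 = 5/7 + I*√158/7 ≈ 0.71429 + 1.7957*I)
g = -132 (g = 12*(-11) = -132)
(-292 - 644)*(-59 - 470) + g*Y = (-292 - 644)*(-59 - 470) - 132*(5/7 + I*√158/7) = -936*(-529) + (-660/7 - 132*I*√158/7) = 495144 + (-660/7 - 132*I*√158/7) = 3465348/7 - 132*I*√158/7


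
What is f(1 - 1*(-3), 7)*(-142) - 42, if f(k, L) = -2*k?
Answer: 1094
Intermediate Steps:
f(1 - 1*(-3), 7)*(-142) - 42 = -2*(1 - 1*(-3))*(-142) - 42 = -2*(1 + 3)*(-142) - 42 = -2*4*(-142) - 42 = -8*(-142) - 42 = 1136 - 42 = 1094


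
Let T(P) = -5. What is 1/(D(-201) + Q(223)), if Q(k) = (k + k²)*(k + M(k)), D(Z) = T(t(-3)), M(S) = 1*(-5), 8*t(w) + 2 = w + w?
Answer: 1/10889531 ≈ 9.1831e-8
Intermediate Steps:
t(w) = -¼ + w/4 (t(w) = -¼ + (w + w)/8 = -¼ + (2*w)/8 = -¼ + w/4)
M(S) = -5
D(Z) = -5
Q(k) = (-5 + k)*(k + k²) (Q(k) = (k + k²)*(k - 5) = (k + k²)*(-5 + k) = (-5 + k)*(k + k²))
1/(D(-201) + Q(223)) = 1/(-5 + 223*(-5 + 223² - 4*223)) = 1/(-5 + 223*(-5 + 49729 - 892)) = 1/(-5 + 223*48832) = 1/(-5 + 10889536) = 1/10889531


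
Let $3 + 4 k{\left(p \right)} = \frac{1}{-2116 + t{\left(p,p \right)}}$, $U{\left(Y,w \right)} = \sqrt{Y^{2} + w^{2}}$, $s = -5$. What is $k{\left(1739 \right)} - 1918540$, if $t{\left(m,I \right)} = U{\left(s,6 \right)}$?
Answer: $- \frac{34360259047501}{17909580} - \frac{\sqrt{61}}{17909580} \approx -1.9185 \cdot 10^{6}$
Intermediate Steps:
$t{\left(m,I \right)} = \sqrt{61}$ ($t{\left(m,I \right)} = \sqrt{\left(-5\right)^{2} + 6^{2}} = \sqrt{25 + 36} = \sqrt{61}$)
$k{\left(p \right)} = - \frac{3}{4} + \frac{1}{4 \left(-2116 + \sqrt{61}\right)}$
$k{\left(1739 \right)} - 1918540 = \left(- \frac{13434301}{17909580} - \frac{\sqrt{61}}{17909580}\right) - 1918540 = - \frac{34360259047501}{17909580} - \frac{\sqrt{61}}{17909580}$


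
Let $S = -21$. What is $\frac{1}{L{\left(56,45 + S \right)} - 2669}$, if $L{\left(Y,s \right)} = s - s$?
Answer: $- \frac{1}{2669} \approx -0.00037467$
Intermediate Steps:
$L{\left(Y,s \right)} = 0$
$\frac{1}{L{\left(56,45 + S \right)} - 2669} = \frac{1}{0 - 2669} = \frac{1}{-2669} = - \frac{1}{2669}$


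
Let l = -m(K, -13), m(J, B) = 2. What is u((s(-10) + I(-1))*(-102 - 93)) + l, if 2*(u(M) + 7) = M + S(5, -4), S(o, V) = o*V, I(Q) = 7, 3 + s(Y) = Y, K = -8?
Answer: 566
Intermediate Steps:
s(Y) = -3 + Y
S(o, V) = V*o
u(M) = -17 + M/2 (u(M) = -7 + (M - 4*5)/2 = -7 + (M - 20)/2 = -7 + (-20 + M)/2 = -7 + (-10 + M/2) = -17 + M/2)
l = -2 (l = -1*2 = -2)
u((s(-10) + I(-1))*(-102 - 93)) + l = (-17 + (((-3 - 10) + 7)*(-102 - 93))/2) - 2 = (-17 + ((-13 + 7)*(-195))/2) - 2 = (-17 + (-6*(-195))/2) - 2 = (-17 + (1/2)*1170) - 2 = (-17 + 585) - 2 = 568 - 2 = 566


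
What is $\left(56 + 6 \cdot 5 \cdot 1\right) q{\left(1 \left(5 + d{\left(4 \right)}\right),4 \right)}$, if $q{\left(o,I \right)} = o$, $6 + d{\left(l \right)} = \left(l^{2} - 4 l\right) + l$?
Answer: $258$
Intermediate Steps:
$d{\left(l \right)} = -6 + l^{2} - 3 l$ ($d{\left(l \right)} = -6 + \left(\left(l^{2} - 4 l\right) + l\right) = -6 + \left(l^{2} - 3 l\right) = -6 + l^{2} - 3 l$)
$\left(56 + 6 \cdot 5 \cdot 1\right) q{\left(1 \left(5 + d{\left(4 \right)}\right),4 \right)} = \left(56 + 6 \cdot 5 \cdot 1\right) 1 \left(5 - \left(18 - 16\right)\right) = \left(56 + 30 \cdot 1\right) 1 \left(5 - 2\right) = \left(56 + 30\right) 1 \left(5 - 2\right) = 86 \cdot 1 \cdot 3 = 86 \cdot 3 = 258$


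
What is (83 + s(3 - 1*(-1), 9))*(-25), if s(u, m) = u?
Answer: -2175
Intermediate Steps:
(83 + s(3 - 1*(-1), 9))*(-25) = (83 + (3 - 1*(-1)))*(-25) = (83 + (3 + 1))*(-25) = (83 + 4)*(-25) = 87*(-25) = -2175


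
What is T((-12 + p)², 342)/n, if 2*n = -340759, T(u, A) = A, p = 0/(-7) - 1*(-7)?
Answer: -684/340759 ≈ -0.0020073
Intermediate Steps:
p = 7 (p = 0*(-⅐) + 7 = 0 + 7 = 7)
n = -340759/2 (n = (½)*(-340759) = -340759/2 ≈ -1.7038e+5)
T((-12 + p)², 342)/n = 342/(-340759/2) = 342*(-2/340759) = -684/340759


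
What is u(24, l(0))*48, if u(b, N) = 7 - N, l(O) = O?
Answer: 336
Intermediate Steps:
u(24, l(0))*48 = (7 - 1*0)*48 = (7 + 0)*48 = 7*48 = 336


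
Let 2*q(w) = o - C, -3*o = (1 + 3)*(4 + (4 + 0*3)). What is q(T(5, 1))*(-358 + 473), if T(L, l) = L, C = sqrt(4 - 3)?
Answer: -4025/6 ≈ -670.83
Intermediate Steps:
C = 1 (C = sqrt(1) = 1)
o = -32/3 (o = -(1 + 3)*(4 + (4 + 0*3))/3 = -4*(4 + (4 + 0))/3 = -4*(4 + 4)/3 = -4*8/3 = -1/3*32 = -32/3 ≈ -10.667)
q(w) = -35/6 (q(w) = (-32/3 - 1*1)/2 = (-32/3 - 1)/2 = (1/2)*(-35/3) = -35/6)
q(T(5, 1))*(-358 + 473) = -35*(-358 + 473)/6 = -35/6*115 = -4025/6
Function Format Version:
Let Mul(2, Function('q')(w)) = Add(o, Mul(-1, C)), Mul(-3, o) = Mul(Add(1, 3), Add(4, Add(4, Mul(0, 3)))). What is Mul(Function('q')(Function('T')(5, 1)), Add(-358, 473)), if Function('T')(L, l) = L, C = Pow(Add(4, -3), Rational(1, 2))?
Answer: Rational(-4025, 6) ≈ -670.83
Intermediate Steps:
C = 1 (C = Pow(1, Rational(1, 2)) = 1)
o = Rational(-32, 3) (o = Mul(Rational(-1, 3), Mul(Add(1, 3), Add(4, Add(4, Mul(0, 3))))) = Mul(Rational(-1, 3), Mul(4, Add(4, Add(4, 0)))) = Mul(Rational(-1, 3), Mul(4, Add(4, 4))) = Mul(Rational(-1, 3), Mul(4, 8)) = Mul(Rational(-1, 3), 32) = Rational(-32, 3) ≈ -10.667)
Function('q')(w) = Rational(-35, 6) (Function('q')(w) = Mul(Rational(1, 2), Add(Rational(-32, 3), Mul(-1, 1))) = Mul(Rational(1, 2), Add(Rational(-32, 3), -1)) = Mul(Rational(1, 2), Rational(-35, 3)) = Rational(-35, 6))
Mul(Function('q')(Function('T')(5, 1)), Add(-358, 473)) = Mul(Rational(-35, 6), Add(-358, 473)) = Mul(Rational(-35, 6), 115) = Rational(-4025, 6)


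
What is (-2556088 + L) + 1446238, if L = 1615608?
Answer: 505758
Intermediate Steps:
(-2556088 + L) + 1446238 = (-2556088 + 1615608) + 1446238 = -940480 + 1446238 = 505758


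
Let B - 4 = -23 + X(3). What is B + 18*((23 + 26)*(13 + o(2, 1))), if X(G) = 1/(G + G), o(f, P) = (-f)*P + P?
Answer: 63391/6 ≈ 10565.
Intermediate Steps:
o(f, P) = P - P*f (o(f, P) = -P*f + P = P - P*f)
X(G) = 1/(2*G)
B = -113/6 (B = 4 + (-23 + (½)/3) = 4 + (-23 + (½)*(⅓)) = 4 + (-23 + ⅙) = 4 - 137/6 = -113/6 ≈ -18.833)
B + 18*((23 + 26)*(13 + o(2, 1))) = -113/6 + 18*((23 + 26)*(13 + 1*(1 - 1*2))) = -113/6 + 18*(49*(13 + 1*(1 - 2))) = -113/6 + 18*(49*(13 + 1*(-1))) = -113/6 + 18*(49*(13 - 1)) = -113/6 + 18*(49*12) = -113/6 + 18*588 = -113/6 + 10584 = 63391/6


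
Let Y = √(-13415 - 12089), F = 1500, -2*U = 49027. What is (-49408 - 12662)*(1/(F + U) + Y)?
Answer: 124140/46027 - 248280*I*√1594 ≈ 2.6971 - 9.9126e+6*I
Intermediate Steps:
U = -49027/2 (U = -½*49027 = -49027/2 ≈ -24514.)
Y = 4*I*√1594 (Y = √(-25504) = 4*I*√1594 ≈ 159.7*I)
(-49408 - 12662)*(1/(F + U) + Y) = (-49408 - 12662)*(1/(1500 - 49027/2) + 4*I*√1594) = -62070*(1/(-46027/2) + 4*I*√1594) = -62070*(-2/46027 + 4*I*√1594) = 124140/46027 - 248280*I*√1594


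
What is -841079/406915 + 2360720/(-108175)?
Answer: -8412768797/352144241 ≈ -23.890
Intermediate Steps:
-841079/406915 + 2360720/(-108175) = -841079*1/406915 + 2360720*(-1/108175) = -841079/406915 - 472144/21635 = -8412768797/352144241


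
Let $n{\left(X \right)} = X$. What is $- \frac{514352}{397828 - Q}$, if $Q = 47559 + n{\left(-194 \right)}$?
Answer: $- \frac{514352}{350463} \approx -1.4676$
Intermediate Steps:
$Q = 47365$ ($Q = 47559 - 194 = 47365$)
$- \frac{514352}{397828 - Q} = - \frac{514352}{397828 - 47365} = - \frac{514352}{350463}$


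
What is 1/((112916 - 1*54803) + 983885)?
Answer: 1/1041998 ≈ 9.5970e-7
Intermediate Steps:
1/((112916 - 1*54803) + 983885) = 1/((112916 - 54803) + 983885) = 1/(58113 + 983885) = 1/1041998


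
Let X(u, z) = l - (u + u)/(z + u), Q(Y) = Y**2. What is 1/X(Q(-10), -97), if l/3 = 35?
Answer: 3/115 ≈ 0.026087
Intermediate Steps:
l = 105 (l = 3*35 = 105)
X(u, z) = 105 - 2*u/(u + z) (X(u, z) = 105 - (u + u)/(z + u) = 105 - 2*u/(u + z))
1/X(Q(-10), -97) = 1/((103*(-10)**2 + 105*(-97))/((-10)**2 - 97)) = 1/((103*100 - 10185)/(100 - 97)) = 1/((10300 - 10185)/3) = 1/((1/3)*115) = 1/(115/3) = 3/115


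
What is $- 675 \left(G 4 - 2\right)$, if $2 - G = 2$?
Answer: $1350$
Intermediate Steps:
$G = 0$ ($G = 2 - 2 = 0$)
$- 675 \left(G 4 - 2\right) = - 675 \left(0 \cdot 4 - 2\right) = - 675 \left(0 - 2\right) = \left(-675\right) \left(-2\right) = 1350$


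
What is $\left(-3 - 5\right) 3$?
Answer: $-24$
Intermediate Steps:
$\left(-3 - 5\right) 3 = \left(-8\right) 3 = -24$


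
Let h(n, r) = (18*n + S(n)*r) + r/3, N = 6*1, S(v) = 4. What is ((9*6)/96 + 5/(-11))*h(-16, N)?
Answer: -2489/88 ≈ -28.284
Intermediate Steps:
N = 6
h(n, r) = 18*n + 13*r/3 (h(n, r) = (18*n + 4*r) + r/3 = (4*r + 18*n) + r*(1/3) = (4*r + 18*n) + r/3 = 18*n + 13*r/3)
((9*6)/96 + 5/(-11))*h(-16, N) = ((9*6)/96 + 5/(-11))*(18*(-16) + (13/3)*6) = (54*(1/96) + 5*(-1/11))*(-288 + 26) = (9/16 - 5/11)*(-262) = (19/176)*(-262) = -2489/88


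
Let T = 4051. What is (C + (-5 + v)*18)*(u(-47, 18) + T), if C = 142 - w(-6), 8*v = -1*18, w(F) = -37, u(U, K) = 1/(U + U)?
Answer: 36936921/188 ≈ 1.9647e+5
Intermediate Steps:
u(U, K) = 1/(2*U)
v = -9/4 (v = (-1*18)/8 = (1/8)*(-18) = -9/4 ≈ -2.2500)
C = 179 (C = 142 - 1*(-37) = 142 + 37 = 179)
(C + (-5 + v)*18)*(u(-47, 18) + T) = (179 + (-5 - 9/4)*18)*((1/2)/(-47) + 4051) = (179 - 29/4*18)*((1/2)*(-1/47) + 4051) = (179 - 261/2)*(-1/94 + 4051) = (97/2)*(380793/94) = 36936921/188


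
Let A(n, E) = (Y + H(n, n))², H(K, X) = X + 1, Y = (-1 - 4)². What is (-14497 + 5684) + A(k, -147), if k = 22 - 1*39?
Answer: -8732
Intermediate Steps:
Y = 25 (Y = (-5)² = 25)
H(K, X) = 1 + X
k = -17 (k = 22 - 39 = -17)
A(n, E) = (26 + n)² (A(n, E) = (25 + (1 + n))² = (26 + n)²)
(-14497 + 5684) + A(k, -147) = (-14497 + 5684) + (26 - 17)² = -8813 + 9² = -8813 + 81 = -8732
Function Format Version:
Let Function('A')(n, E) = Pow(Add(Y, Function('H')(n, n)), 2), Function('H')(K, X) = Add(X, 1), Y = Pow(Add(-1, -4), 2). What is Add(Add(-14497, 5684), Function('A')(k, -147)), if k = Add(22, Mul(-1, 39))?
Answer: -8732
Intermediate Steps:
Y = 25 (Y = Pow(-5, 2) = 25)
Function('H')(K, X) = Add(1, X)
k = -17 (k = Add(22, -39) = -17)
Function('A')(n, E) = Pow(Add(26, n), 2) (Function('A')(n, E) = Pow(Add(25, Add(1, n)), 2) = Pow(Add(26, n), 2))
Add(Add(-14497, 5684), Function('A')(k, -147)) = Add(Add(-14497, 5684), Pow(Add(26, -17), 2)) = Add(-8813, Pow(9, 2)) = Add(-8813, 81) = -8732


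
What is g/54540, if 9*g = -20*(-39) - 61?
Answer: 719/490860 ≈ 0.0014648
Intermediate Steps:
g = 719/9 (g = (-20*(-39) - 61)/9 = (780 - 61)/9 = (⅑)*719 = 719/9 ≈ 79.889)
g/54540 = (719/9)/54540 = (719/9)*(1/54540) = 719/490860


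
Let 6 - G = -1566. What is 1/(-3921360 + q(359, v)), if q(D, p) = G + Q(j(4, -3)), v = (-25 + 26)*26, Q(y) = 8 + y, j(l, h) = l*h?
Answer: -1/3919792 ≈ -2.5512e-7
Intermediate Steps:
j(l, h) = h*l
G = 1572 (G = 6 - 1*(-1566) = 6 + 1566 = 1572)
v = 26 (v = 1*26 = 26)
q(D, p) = 1568 (q(D, p) = 1572 + (8 - 3*4) = 1572 + (8 - 12) = 1572 - 4 = 1568)
1/(-3921360 + q(359, v)) = 1/(-3921360 + 1568) = 1/(-3919792) = -1/3919792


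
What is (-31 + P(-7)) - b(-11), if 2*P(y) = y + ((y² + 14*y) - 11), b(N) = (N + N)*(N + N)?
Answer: -1097/2 ≈ -548.50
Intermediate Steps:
b(N) = 4*N² (b(N) = (2*N)*(2*N) = 4*N²)
P(y) = -11/2 + y²/2 + 15*y/2 (P(y) = (y + ((y² + 14*y) - 11))/2 = (y + (-11 + y² + 14*y))/2 = (-11 + y² + 15*y)/2 = -11/2 + y²/2 + 15*y/2)
(-31 + P(-7)) - b(-11) = (-31 + (-11/2 + (½)*(-7)² + (15/2)*(-7))) - 4*(-11)² = (-31 + (-11/2 + (½)*49 - 105/2)) - 4*121 = (-31 + (-11/2 + 49/2 - 105/2)) - 1*484 = (-31 - 67/2) - 484 = -129/2 - 484 = -1097/2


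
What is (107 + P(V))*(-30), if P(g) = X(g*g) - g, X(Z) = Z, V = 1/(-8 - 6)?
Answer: -314805/98 ≈ -3212.3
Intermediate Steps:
V = -1/14 (V = 1/(-14) = -1/14 ≈ -0.071429)
P(g) = g² - g (P(g) = g*g - g = g² - g)
(107 + P(V))*(-30) = (107 - (-1 - 1/14)/14)*(-30) = (107 - 1/14*(-15/14))*(-30) = (107 + 15/196)*(-30) = (20987/196)*(-30) = -314805/98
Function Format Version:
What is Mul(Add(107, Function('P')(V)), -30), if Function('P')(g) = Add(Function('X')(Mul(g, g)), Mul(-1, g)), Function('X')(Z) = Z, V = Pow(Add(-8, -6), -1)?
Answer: Rational(-314805, 98) ≈ -3212.3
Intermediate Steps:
V = Rational(-1, 14) (V = Pow(-14, -1) = Rational(-1, 14) ≈ -0.071429)
Function('P')(g) = Add(Pow(g, 2), Mul(-1, g)) (Function('P')(g) = Add(Mul(g, g), Mul(-1, g)) = Add(Pow(g, 2), Mul(-1, g)))
Mul(Add(107, Function('P')(V)), -30) = Mul(Add(107, Mul(Rational(-1, 14), Add(-1, Rational(-1, 14)))), -30) = Mul(Add(107, Mul(Rational(-1, 14), Rational(-15, 14))), -30) = Mul(Add(107, Rational(15, 196)), -30) = Mul(Rational(20987, 196), -30) = Rational(-314805, 98)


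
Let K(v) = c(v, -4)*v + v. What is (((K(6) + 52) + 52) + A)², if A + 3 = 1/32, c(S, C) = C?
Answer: 7059649/1024 ≈ 6894.2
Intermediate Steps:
K(v) = -3*v (K(v) = -4*v + v = -3*v)
A = -95/32 (A = -3 + 1/32 = -95/32 ≈ -2.9688)
(((K(6) + 52) + 52) + A)² = (((-3*6 + 52) + 52) - 95/32)² = (((-18 + 52) + 52) - 95/32)² = ((34 + 52) - 95/32)² = (86 - 95/32)² = (2657/32)² = 7059649/1024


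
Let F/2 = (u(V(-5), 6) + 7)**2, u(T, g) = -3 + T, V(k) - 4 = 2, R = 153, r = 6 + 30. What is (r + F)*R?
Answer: 36108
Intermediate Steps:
r = 36
V(k) = 6 (V(k) = 4 + 2 = 6)
F = 200 (F = 2*((-3 + 6) + 7)**2 = 2*(3 + 7)**2 = 2*10**2 = 2*100 = 200)
(r + F)*R = (36 + 200)*153 = 236*153 = 36108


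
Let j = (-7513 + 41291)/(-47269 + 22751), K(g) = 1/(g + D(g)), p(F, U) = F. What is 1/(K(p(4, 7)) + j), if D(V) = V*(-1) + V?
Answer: -49036/55297 ≈ -0.88678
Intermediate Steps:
D(V) = 0 (D(V) = -V + V = 0)
K(g) = 1/g (K(g) = 1/(g + 0) = 1/g)
j = -16889/12259 (j = 33778/(-24518) = 33778*(-1/24518) = -16889/12259 ≈ -1.3777)
1/(K(p(4, 7)) + j) = 1/(1/4 - 16889/12259) = 1/(-55297/49036) = -49036/55297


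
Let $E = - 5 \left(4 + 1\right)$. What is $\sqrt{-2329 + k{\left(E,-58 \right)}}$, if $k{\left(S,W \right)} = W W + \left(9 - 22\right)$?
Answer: $\sqrt{1022} \approx 31.969$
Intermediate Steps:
$E = -25$ ($E = \left(-5\right) 5 = -25$)
$k{\left(S,W \right)} = -13 + W^{2}$ ($k{\left(S,W \right)} = W^{2} - 13 = -13 + W^{2}$)
$\sqrt{-2329 + k{\left(E,-58 \right)}} = \sqrt{-2329 - \left(13 - \left(-58\right)^{2}\right)} = \sqrt{-2329 + \left(-13 + 3364\right)} = \sqrt{-2329 + 3351} = \sqrt{1022}$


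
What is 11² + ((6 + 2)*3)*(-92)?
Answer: -2087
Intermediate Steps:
11² + ((6 + 2)*3)*(-92) = 121 + (8*3)*(-92) = 121 + 24*(-92) = 121 - 2208 = -2087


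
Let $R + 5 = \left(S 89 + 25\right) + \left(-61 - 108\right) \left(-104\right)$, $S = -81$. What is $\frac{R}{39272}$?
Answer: $\frac{10387}{39272} \approx 0.26449$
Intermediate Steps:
$R = 10387$ ($R = -5 + \left(\left(\left(-81\right) 89 + 25\right) + \left(-61 - 108\right) \left(-104\right)\right) = -5 + \left(\left(-7209 + 25\right) - -17576\right) = -5 + \left(-7184 + 17576\right) = -5 + 10392 = 10387$)
$\frac{R}{39272} = \frac{10387}{39272}$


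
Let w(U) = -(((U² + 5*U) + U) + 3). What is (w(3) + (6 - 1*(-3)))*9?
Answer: -189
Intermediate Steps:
w(U) = -3 - U² - 6*U (w(U) = -((U² + 6*U) + 3) = -(3 + U² + 6*U) = -3 - U² - 6*U)
(w(3) + (6 - 1*(-3)))*9 = ((-3 - 1*3² - 6*3) + (6 - 1*(-3)))*9 = ((-3 - 1*9 - 18) + (6 + 3))*9 = ((-3 - 9 - 18) + 9)*9 = (-30 + 9)*9 = -21*9 = -189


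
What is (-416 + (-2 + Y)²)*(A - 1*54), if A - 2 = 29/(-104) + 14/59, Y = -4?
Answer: 30336065/1534 ≈ 19776.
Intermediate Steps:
A = 12017/6136 (A = 2 + (29/(-104) + 14/59) = 2 + (29*(-1/104) + 14*(1/59)) = 2 + (-29/104 + 14/59) = 2 - 255/6136 = 12017/6136 ≈ 1.9584)
(-416 + (-2 + Y)²)*(A - 1*54) = (-416 + (-2 - 4)²)*(12017/6136 - 1*54) = (-416 + (-6)²)*(12017/6136 - 54) = (-416 + 36)*(-319327/6136) = -380*(-319327/6136) = 30336065/1534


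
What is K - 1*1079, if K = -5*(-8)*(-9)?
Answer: -1439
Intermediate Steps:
K = -360 (K = 40*(-9) = -360)
K - 1*1079 = -360 - 1*1079 = -360 - 1079 = -1439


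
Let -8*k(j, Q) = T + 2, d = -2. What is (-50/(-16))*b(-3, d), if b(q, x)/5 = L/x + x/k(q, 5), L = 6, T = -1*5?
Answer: -3125/24 ≈ -130.21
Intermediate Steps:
T = -5
k(j, Q) = 3/8 (k(j, Q) = -(-5 + 2)/8 = -⅛*(-3) = 3/8)
b(q, x) = 30/x + 40*x/3 (b(q, x) = 5*(6/x + x/(3/8)) = 5*(6/x + x*(8/3)) = 5*(6/x + 8*x/3) = 30/x + 40*x/3)
(-50/(-16))*b(-3, d) = (-50/(-16))*(30/(-2) + (40/3)*(-2)) = (-50*(-1)/16)*(30*(-½) - 80/3) = (-5*(-5/8))*(-15 - 80/3) = (25/8)*(-125/3) = -3125/24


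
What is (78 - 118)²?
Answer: 1600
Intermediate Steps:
(78 - 118)² = (-40)² = 1600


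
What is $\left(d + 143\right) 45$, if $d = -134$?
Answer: $405$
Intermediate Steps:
$\left(d + 143\right) 45 = \left(-134 + 143\right) 45 = 9 \cdot 45 = 405$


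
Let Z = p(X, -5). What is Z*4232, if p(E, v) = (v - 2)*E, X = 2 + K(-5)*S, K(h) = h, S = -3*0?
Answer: -59248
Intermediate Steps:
S = 0
X = 2 (X = 2 - 5*0 = 2 + 0 = 2)
p(E, v) = E*(-2 + v) (p(E, v) = (-2 + v)*E = E*(-2 + v))
Z = -14 (Z = 2*(-2 - 5) = 2*(-7) = -14)
Z*4232 = -14*4232 = -59248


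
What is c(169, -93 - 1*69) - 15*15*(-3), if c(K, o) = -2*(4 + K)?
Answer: 329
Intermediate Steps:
c(K, o) = -8 - 2*K
c(169, -93 - 1*69) - 15*15*(-3) = (-8 - 2*169) - 15*15*(-3) = (-8 - 338) - 225*(-3) = -346 + 675 = 329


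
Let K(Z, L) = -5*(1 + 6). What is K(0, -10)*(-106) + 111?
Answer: 3821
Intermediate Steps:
K(Z, L) = -35 (K(Z, L) = -5*7 = -35)
K(0, -10)*(-106) + 111 = -35*(-106) + 111 = 3710 + 111 = 3821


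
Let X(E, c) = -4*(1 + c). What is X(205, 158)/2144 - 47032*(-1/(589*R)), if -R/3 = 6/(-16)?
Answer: 200830357/2841336 ≈ 70.682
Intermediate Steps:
R = 9/8 (R = -18/(-16) = -18*(-1)/16 = -3*(-3/8) = 9/8 ≈ 1.1250)
X(E, c) = -4 - 4*c
X(205, 158)/2144 - 47032*(-1/(589*R)) = (-4 - 4*158)/2144 - 47032/(-19*31*(9/8)) = (-4 - 632)*(1/2144) - 47032/((-589*9/8)) = -636*1/2144 - 47032/(-5301/8) = -159/536 - 47032*(-8/5301) = -159/536 + 376256/5301 = 200830357/2841336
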